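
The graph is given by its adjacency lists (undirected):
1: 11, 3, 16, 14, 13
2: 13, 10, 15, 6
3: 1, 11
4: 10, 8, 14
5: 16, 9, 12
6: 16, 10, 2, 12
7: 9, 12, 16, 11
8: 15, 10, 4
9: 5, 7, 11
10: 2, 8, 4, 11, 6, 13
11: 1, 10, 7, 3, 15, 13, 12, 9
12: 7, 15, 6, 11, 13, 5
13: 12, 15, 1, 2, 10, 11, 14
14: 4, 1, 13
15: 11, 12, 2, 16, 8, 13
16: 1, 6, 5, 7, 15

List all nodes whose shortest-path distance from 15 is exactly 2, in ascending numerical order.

Level 0: 15
Level 1: 2, 8, 11, 12, 13, 16
Level 2: 1, 3, 4, 5, 6, 7, 9, 10, 14

1, 3, 4, 5, 6, 7, 9, 10, 14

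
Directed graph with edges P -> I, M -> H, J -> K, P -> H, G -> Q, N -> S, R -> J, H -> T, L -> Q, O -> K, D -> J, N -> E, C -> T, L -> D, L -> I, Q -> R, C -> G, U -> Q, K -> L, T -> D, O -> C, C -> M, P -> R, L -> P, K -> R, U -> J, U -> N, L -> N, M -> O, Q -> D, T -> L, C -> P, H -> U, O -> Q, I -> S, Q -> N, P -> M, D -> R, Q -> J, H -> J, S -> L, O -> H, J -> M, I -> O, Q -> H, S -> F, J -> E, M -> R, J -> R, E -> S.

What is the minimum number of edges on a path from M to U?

Level 0: M
Level 1: H, O, R
Level 2: C, J, K, Q, T, U
Level 3: D, E, G, L, N, P
Level 4: I, S
Level 5: F
U first appears at level 2.

2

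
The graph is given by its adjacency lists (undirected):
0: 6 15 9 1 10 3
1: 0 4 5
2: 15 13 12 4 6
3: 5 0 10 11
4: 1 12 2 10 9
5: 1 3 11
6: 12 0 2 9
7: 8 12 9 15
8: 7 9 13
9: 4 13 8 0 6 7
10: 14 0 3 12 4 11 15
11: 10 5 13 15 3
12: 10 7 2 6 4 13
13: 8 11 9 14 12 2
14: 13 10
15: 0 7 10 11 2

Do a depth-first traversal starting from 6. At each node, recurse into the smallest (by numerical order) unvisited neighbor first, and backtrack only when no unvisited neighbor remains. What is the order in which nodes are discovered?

6 0 1 4 2 12 7 8 9 13 11 3 5 10 14 15

Visit 6
6 → 0
0 → 1
1 → 4
4 → 2
2 → 12
12 → 7
7 → 8
8 → 9
9 → 13
13 → 11
11 → 3
3 → 5
3 → 10
10 → 14
10 → 15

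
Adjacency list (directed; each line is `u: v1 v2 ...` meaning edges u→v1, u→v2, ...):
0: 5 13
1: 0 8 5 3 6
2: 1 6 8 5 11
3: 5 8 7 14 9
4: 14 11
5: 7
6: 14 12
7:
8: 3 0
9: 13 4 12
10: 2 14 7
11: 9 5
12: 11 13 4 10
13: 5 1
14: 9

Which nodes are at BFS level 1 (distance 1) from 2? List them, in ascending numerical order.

1, 5, 6, 8, 11

Level 0: 2
Level 1: 1, 5, 6, 8, 11
Level 2: 0, 3, 7, 9, 12, 14
Level 3: 4, 10, 13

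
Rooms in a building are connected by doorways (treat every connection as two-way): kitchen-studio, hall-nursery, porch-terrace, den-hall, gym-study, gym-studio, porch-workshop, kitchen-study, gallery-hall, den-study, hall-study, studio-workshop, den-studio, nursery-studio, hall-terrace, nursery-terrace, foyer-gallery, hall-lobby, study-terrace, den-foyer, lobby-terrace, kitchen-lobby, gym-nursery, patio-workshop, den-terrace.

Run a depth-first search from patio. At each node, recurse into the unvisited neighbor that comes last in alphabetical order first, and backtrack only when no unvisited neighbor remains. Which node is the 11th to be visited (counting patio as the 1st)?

Visit patio
patio → workshop
workshop → studio
studio → nursery
nursery → terrace
terrace → study
study → kitchen
kitchen → lobby
lobby → hall
hall → gallery
gallery → foyer
foyer → den
study → gym
terrace → porch

Visit order: patio, workshop, studio, nursery, terrace, study, kitchen, lobby, hall, gallery, foyer, den, gym, porch

foyer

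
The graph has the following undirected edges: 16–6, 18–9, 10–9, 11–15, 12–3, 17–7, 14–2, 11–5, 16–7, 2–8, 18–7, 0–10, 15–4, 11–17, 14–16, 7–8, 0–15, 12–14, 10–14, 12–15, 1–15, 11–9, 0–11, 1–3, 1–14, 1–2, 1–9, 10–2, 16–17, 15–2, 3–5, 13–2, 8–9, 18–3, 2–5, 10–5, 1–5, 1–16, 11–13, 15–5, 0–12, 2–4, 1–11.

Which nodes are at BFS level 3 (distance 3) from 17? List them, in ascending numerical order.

2, 3, 4, 10, 12

Level 0: 17
Level 1: 7, 11, 16
Level 2: 0, 1, 5, 6, 8, 9, 13, 14, 15, 18
Level 3: 2, 3, 4, 10, 12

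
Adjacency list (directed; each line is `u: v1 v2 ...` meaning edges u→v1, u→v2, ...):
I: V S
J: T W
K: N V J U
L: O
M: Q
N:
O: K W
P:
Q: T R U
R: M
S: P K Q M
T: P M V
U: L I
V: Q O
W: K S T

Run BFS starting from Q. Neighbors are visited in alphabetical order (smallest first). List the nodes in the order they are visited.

Visit Q; enqueue R, T, U → queue [R, T, U]
Visit R; enqueue M → queue [T, U, M]
Visit T; enqueue P, V → queue [U, M, P, V]
Visit U; enqueue I, L → queue [M, P, V, I, L]
Visit M → queue [P, V, I, L]
Visit P → queue [V, I, L]
Visit V; enqueue O → queue [I, L, O]
Visit I; enqueue S → queue [L, O, S]
Visit L → queue [O, S]
Visit O; enqueue K, W → queue [S, K, W]
Visit S → queue [K, W]
Visit K; enqueue J, N → queue [W, J, N]
Visit W → queue [J, N]
Visit J → queue [N]
Visit N → queue []

Q, R, T, U, M, P, V, I, L, O, S, K, W, J, N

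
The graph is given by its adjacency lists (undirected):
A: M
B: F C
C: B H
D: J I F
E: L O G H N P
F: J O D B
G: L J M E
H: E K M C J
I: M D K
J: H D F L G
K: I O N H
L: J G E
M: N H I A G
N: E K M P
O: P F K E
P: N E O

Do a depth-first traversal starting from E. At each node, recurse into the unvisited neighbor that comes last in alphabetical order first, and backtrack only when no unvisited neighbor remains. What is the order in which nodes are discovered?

Visit E
E → P
P → O
O → K
K → N
N → M
M → I
I → D
D → J
J → L
L → G
J → H
H → C
C → B
B → F
M → A

E, P, O, K, N, M, I, D, J, L, G, H, C, B, F, A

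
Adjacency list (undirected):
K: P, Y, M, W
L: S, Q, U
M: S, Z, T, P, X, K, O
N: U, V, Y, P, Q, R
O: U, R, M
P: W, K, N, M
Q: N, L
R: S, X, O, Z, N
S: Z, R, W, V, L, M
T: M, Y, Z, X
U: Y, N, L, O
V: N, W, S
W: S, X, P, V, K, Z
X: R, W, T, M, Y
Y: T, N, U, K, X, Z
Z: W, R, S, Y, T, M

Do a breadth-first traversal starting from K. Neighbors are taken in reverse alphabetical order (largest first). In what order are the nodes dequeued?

Visit K; enqueue Y, W, P, M → queue [Y, W, P, M]
Visit Y; enqueue Z, X, U, T, N → queue [W, P, M, Z, X, U, T, N]
Visit W; enqueue V, S → queue [P, M, Z, X, U, T, N, V, S]
Visit P → queue [M, Z, X, U, T, N, V, S]
Visit M; enqueue O → queue [Z, X, U, T, N, V, S, O]
Visit Z; enqueue R → queue [X, U, T, N, V, S, O, R]
Visit X → queue [U, T, N, V, S, O, R]
Visit U; enqueue L → queue [T, N, V, S, O, R, L]
Visit T → queue [N, V, S, O, R, L]
Visit N; enqueue Q → queue [V, S, O, R, L, Q]
Visit V → queue [S, O, R, L, Q]
Visit S → queue [O, R, L, Q]
Visit O → queue [R, L, Q]
Visit R → queue [L, Q]
Visit L → queue [Q]
Visit Q → queue []

K -> Y -> W -> P -> M -> Z -> X -> U -> T -> N -> V -> S -> O -> R -> L -> Q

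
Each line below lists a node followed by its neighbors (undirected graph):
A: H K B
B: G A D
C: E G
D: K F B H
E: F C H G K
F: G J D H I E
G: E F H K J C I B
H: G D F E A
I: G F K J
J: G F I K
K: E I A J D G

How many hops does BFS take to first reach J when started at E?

2

Level 0: E
Level 1: C, F, G, H, K
Level 2: A, B, D, I, J
J first appears at level 2.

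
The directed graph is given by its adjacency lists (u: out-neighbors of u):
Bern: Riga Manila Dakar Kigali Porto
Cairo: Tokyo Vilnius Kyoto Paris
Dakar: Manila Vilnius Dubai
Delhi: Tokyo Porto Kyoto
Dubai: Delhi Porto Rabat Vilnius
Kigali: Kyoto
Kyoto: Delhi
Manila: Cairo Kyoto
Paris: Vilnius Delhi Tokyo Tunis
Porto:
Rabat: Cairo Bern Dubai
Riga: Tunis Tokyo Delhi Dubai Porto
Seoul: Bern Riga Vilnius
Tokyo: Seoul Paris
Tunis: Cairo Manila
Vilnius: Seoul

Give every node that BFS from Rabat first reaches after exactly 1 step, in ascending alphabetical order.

Bern, Cairo, Dubai

Level 0: Rabat
Level 1: Bern, Cairo, Dubai
Level 2: Dakar, Delhi, Kigali, Kyoto, Manila, Paris, Porto, Riga, Tokyo, Vilnius
Level 3: Seoul, Tunis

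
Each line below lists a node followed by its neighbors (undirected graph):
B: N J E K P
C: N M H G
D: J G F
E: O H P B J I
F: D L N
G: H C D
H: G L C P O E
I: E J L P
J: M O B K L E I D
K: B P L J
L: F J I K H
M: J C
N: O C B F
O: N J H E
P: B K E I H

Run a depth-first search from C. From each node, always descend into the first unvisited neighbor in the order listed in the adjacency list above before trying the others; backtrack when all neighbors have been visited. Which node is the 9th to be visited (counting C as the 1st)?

G

Visit C
C → N
N → O
O → J
J → M
J → B
B → E
E → H
H → G
G → D
D → F
F → L
L → I
I → P
P → K

Visit order: C, N, O, J, M, B, E, H, G, D, F, L, I, P, K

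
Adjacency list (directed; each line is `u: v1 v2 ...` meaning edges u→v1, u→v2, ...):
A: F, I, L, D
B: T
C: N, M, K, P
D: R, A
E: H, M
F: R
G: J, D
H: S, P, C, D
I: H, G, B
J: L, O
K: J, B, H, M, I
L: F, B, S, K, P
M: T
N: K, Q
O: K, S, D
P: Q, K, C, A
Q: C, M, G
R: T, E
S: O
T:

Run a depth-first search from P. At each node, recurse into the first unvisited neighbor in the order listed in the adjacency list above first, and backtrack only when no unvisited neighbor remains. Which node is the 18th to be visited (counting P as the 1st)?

G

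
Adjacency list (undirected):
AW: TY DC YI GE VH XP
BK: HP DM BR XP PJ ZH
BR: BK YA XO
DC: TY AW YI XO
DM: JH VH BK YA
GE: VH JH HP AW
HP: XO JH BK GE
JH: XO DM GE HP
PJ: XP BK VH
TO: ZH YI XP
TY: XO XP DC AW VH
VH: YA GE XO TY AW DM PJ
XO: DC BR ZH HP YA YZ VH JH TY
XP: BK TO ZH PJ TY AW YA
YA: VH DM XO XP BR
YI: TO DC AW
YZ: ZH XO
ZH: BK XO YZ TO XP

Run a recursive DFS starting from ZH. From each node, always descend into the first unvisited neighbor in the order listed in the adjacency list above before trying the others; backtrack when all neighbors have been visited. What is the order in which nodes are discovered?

ZH, BK, HP, XO, DC, TY, XP, TO, YI, AW, GE, VH, YA, DM, JH, BR, PJ, YZ

Visit ZH
ZH → BK
BK → HP
HP → XO
XO → DC
DC → TY
TY → XP
XP → TO
TO → YI
YI → AW
AW → GE
GE → VH
VH → YA
YA → DM
DM → JH
YA → BR
VH → PJ
XO → YZ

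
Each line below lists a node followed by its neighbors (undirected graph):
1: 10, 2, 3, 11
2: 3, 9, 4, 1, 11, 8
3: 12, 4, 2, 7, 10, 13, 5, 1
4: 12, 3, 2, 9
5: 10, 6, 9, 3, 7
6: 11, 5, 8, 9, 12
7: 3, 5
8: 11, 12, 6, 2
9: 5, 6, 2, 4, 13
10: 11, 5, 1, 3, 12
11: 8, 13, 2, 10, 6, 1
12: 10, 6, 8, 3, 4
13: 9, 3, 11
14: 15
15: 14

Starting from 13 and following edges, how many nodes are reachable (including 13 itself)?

13

BFS from 13 visits: 13, 3, 9, 11, 1, 2, 4, 5, 7, 10, 12, 6, 8
Reachable nodes: 13 of 15 total.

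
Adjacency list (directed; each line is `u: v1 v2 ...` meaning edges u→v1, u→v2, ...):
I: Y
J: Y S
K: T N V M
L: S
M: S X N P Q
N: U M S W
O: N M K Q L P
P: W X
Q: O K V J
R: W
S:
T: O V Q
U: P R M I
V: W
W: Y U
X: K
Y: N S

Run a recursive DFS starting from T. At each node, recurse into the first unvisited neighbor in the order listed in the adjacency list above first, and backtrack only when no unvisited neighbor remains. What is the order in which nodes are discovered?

Visit T
T → O
O → N
N → U
U → P
P → W
W → Y
Y → S
P → X
X → K
K → V
K → M
M → Q
Q → J
U → R
U → I
O → L

T O N U P W Y S X K V M Q J R I L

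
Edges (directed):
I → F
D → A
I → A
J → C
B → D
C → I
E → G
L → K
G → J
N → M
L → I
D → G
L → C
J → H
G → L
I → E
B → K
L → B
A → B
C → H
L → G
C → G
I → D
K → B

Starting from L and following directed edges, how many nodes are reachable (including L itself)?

12

BFS from L visits: L, K, I, G, C, B, F, E, D, A, J, H
Reachable nodes: 12 of 14 total.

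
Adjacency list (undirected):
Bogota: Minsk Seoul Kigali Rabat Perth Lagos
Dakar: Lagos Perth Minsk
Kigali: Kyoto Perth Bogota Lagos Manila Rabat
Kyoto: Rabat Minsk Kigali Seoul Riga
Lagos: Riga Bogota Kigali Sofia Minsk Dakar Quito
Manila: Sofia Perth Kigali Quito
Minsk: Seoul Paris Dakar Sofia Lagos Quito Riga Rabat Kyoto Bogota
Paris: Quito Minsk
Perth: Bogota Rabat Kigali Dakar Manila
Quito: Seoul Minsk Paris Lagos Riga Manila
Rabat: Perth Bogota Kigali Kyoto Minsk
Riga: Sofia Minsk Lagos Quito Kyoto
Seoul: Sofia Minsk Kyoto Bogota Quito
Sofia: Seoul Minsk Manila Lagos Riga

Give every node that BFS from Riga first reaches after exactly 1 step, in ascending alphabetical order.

Kyoto, Lagos, Minsk, Quito, Sofia

Level 0: Riga
Level 1: Kyoto, Lagos, Minsk, Quito, Sofia
Level 2: Bogota, Dakar, Kigali, Manila, Paris, Rabat, Seoul
Level 3: Perth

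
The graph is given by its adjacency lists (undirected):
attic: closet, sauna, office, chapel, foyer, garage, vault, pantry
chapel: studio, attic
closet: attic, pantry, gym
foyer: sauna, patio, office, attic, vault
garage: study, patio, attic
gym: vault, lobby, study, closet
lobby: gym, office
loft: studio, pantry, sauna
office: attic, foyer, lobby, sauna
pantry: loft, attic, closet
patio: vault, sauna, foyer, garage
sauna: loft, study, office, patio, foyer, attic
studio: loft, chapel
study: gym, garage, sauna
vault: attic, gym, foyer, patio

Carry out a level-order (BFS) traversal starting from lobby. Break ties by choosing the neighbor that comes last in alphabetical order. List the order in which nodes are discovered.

Visit lobby; enqueue office, gym → queue [office, gym]
Visit office; enqueue sauna, foyer, attic → queue [gym, sauna, foyer, attic]
Visit gym; enqueue vault, study, closet → queue [sauna, foyer, attic, vault, study, closet]
Visit sauna; enqueue patio, loft → queue [foyer, attic, vault, study, closet, patio, loft]
Visit foyer → queue [attic, vault, study, closet, patio, loft]
Visit attic; enqueue pantry, garage, chapel → queue [vault, study, closet, patio, loft, pantry, garage, chapel]
Visit vault → queue [study, closet, patio, loft, pantry, garage, chapel]
Visit study → queue [closet, patio, loft, pantry, garage, chapel]
Visit closet → queue [patio, loft, pantry, garage, chapel]
Visit patio → queue [loft, pantry, garage, chapel]
Visit loft; enqueue studio → queue [pantry, garage, chapel, studio]
Visit pantry → queue [garage, chapel, studio]
Visit garage → queue [chapel, studio]
Visit chapel → queue [studio]
Visit studio → queue []

lobby office gym sauna foyer attic vault study closet patio loft pantry garage chapel studio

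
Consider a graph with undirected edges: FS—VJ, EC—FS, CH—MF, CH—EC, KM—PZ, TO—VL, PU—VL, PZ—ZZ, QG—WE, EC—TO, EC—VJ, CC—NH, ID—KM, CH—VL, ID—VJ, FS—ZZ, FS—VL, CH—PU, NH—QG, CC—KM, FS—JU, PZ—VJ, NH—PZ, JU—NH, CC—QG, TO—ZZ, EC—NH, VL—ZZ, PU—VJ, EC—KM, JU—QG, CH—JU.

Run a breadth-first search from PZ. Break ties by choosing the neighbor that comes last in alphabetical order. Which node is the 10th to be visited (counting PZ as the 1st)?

ID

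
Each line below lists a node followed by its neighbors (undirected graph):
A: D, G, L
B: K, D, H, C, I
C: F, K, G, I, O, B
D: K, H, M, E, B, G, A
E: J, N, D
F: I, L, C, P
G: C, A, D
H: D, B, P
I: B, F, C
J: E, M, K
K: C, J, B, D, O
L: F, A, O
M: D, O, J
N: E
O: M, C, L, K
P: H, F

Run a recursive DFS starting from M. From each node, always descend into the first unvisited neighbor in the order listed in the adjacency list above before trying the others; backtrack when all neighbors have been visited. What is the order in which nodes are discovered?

M D K C F I B H P L A G O J E N

Visit M
M → D
D → K
K → C
C → F
F → I
I → B
B → H
H → P
F → L
L → A
A → G
L → O
K → J
J → E
E → N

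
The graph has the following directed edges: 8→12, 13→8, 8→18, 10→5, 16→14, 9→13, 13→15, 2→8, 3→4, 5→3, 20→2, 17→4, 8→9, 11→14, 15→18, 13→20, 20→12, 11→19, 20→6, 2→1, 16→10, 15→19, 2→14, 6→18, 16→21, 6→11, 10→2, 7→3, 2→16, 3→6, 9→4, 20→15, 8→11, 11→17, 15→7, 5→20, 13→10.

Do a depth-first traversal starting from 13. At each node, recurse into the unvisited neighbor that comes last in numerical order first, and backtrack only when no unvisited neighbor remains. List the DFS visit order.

Visit 13
13 → 20
20 → 15
15 → 19
15 → 18
15 → 7
7 → 3
3 → 6
6 → 11
11 → 17
17 → 4
11 → 14
20 → 12
20 → 2
2 → 16
16 → 21
16 → 10
10 → 5
2 → 8
8 → 9
2 → 1

13 20 15 19 18 7 3 6 11 17 4 14 12 2 16 21 10 5 8 9 1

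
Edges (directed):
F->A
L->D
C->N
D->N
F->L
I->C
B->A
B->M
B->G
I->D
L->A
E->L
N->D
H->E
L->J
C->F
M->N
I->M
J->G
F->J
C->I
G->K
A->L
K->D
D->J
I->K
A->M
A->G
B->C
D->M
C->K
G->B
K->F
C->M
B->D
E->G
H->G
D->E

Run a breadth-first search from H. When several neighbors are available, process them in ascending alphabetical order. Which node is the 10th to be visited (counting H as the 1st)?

C

Visit H; enqueue E, G → queue [E, G]
Visit E; enqueue L → queue [G, L]
Visit G; enqueue B, K → queue [L, B, K]
Visit L; enqueue A, D, J → queue [B, K, A, D, J]
Visit B; enqueue C, M → queue [K, A, D, J, C, M]
Visit K; enqueue F → queue [A, D, J, C, M, F]
Visit A → queue [D, J, C, M, F]
Visit D; enqueue N → queue [J, C, M, F, N]
Visit J → queue [C, M, F, N]
Visit C; enqueue I → queue [M, F, N, I]
Visit M → queue [F, N, I]
Visit F → queue [N, I]
Visit N → queue [I]
Visit I → queue []

Visit order: H, E, G, L, B, K, A, D, J, C, M, F, N, I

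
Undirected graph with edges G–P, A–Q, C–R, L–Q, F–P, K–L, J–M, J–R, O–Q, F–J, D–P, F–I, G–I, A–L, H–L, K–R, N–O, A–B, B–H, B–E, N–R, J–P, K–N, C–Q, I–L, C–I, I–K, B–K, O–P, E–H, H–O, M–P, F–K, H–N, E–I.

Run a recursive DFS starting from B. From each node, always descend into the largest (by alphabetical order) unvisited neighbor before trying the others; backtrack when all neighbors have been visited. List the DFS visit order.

Visit B
B → K
K → R
R → N
N → O
O → Q
Q → L
L → I
I → G
G → P
P → M
M → J
J → F
P → D
I → E
E → H
I → C
L → A

B K R N O Q L I G P M J F D E H C A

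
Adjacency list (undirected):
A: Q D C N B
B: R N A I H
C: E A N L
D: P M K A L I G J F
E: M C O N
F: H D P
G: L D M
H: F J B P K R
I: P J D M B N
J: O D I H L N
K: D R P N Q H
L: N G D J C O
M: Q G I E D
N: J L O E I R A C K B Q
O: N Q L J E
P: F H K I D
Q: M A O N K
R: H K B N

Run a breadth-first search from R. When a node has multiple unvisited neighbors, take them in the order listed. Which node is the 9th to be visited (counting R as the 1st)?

Visit R; enqueue H, K, B, N → queue [H, K, B, N]
Visit H; enqueue F, J, P → queue [K, B, N, F, J, P]
Visit K; enqueue D, Q → queue [B, N, F, J, P, D, Q]
Visit B; enqueue A, I → queue [N, F, J, P, D, Q, A, I]
Visit N; enqueue L, O, E, C → queue [F, J, P, D, Q, A, I, L, O, E, C]
Visit F → queue [J, P, D, Q, A, I, L, O, E, C]
Visit J → queue [P, D, Q, A, I, L, O, E, C]
Visit P → queue [D, Q, A, I, L, O, E, C]
Visit D; enqueue M, G → queue [Q, A, I, L, O, E, C, M, G]
Visit Q → queue [A, I, L, O, E, C, M, G]
Visit A → queue [I, L, O, E, C, M, G]
Visit I → queue [L, O, E, C, M, G]
Visit L → queue [O, E, C, M, G]
Visit O → queue [E, C, M, G]
Visit E → queue [C, M, G]
Visit C → queue [M, G]
Visit M → queue [G]
Visit G → queue []

Visit order: R, H, K, B, N, F, J, P, D, Q, A, I, L, O, E, C, M, G

D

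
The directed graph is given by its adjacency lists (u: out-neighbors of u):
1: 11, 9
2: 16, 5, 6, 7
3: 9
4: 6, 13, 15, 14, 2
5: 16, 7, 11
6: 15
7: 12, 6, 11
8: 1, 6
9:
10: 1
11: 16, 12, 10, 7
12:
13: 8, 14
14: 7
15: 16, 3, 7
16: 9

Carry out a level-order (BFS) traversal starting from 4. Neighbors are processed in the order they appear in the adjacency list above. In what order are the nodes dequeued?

4, 6, 13, 15, 14, 2, 8, 16, 3, 7, 5, 1, 9, 12, 11, 10

Visit 4; enqueue 6, 13, 15, 14, 2 → queue [6, 13, 15, 14, 2]
Visit 6 → queue [13, 15, 14, 2]
Visit 13; enqueue 8 → queue [15, 14, 2, 8]
Visit 15; enqueue 16, 3, 7 → queue [14, 2, 8, 16, 3, 7]
Visit 14 → queue [2, 8, 16, 3, 7]
Visit 2; enqueue 5 → queue [8, 16, 3, 7, 5]
Visit 8; enqueue 1 → queue [16, 3, 7, 5, 1]
Visit 16; enqueue 9 → queue [3, 7, 5, 1, 9]
Visit 3 → queue [7, 5, 1, 9]
Visit 7; enqueue 12, 11 → queue [5, 1, 9, 12, 11]
Visit 5 → queue [1, 9, 12, 11]
Visit 1 → queue [9, 12, 11]
Visit 9 → queue [12, 11]
Visit 12 → queue [11]
Visit 11; enqueue 10 → queue [10]
Visit 10 → queue []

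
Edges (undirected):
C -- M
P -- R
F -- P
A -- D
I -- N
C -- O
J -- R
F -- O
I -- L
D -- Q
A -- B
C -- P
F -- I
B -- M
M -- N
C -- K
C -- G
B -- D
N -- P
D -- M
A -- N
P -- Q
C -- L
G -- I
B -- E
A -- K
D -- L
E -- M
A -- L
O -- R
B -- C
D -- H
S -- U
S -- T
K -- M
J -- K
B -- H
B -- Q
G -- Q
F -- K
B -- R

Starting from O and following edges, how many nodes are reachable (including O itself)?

18

BFS from O visits: O, C, F, R, B, G, K, L, M, P, I, J, A, D, E, H, Q, N
Reachable nodes: 18 of 21 total.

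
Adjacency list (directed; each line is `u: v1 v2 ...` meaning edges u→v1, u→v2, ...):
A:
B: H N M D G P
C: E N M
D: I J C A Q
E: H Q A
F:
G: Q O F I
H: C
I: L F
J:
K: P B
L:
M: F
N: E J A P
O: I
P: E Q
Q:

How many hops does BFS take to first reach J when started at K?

Level 0: K
Level 1: B, P
Level 2: D, E, G, H, M, N, Q
Level 3: A, C, F, I, J, O
Level 4: L
J first appears at level 3.

3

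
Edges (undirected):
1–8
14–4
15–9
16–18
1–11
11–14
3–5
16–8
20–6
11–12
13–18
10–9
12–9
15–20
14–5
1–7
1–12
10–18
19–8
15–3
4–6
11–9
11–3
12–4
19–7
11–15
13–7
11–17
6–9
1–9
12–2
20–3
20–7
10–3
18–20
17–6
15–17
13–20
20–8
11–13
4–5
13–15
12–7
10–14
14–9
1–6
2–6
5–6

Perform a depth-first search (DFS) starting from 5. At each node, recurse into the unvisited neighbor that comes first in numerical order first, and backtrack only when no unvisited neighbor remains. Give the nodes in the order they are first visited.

5 3 10 9 1 6 2 12 4 14 11 13 7 19 8 16 18 20 15 17

Visit 5
5 → 3
3 → 10
10 → 9
9 → 1
1 → 6
6 → 2
2 → 12
12 → 4
4 → 14
14 → 11
11 → 13
13 → 7
7 → 19
19 → 8
8 → 16
16 → 18
18 → 20
20 → 15
15 → 17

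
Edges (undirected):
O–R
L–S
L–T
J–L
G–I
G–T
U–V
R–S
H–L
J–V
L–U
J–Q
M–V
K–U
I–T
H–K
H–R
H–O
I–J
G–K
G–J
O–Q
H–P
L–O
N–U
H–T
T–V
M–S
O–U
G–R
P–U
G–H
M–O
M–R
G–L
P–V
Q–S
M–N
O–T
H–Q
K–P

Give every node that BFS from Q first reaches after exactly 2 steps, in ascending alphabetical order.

G, I, K, L, M, P, R, T, U, V

Level 0: Q
Level 1: H, J, O, S
Level 2: G, I, K, L, M, P, R, T, U, V
Level 3: N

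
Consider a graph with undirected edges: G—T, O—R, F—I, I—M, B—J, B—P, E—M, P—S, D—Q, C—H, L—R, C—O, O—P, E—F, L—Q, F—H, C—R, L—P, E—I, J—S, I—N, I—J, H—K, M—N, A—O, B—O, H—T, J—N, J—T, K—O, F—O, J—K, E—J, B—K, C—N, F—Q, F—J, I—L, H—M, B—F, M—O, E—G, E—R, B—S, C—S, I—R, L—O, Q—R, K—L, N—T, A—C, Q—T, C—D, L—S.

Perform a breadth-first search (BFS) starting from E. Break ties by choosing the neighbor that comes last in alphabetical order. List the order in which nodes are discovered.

Visit E; enqueue R, M, J, I, G, F → queue [R, M, J, I, G, F]
Visit R; enqueue Q, O, L, C → queue [M, J, I, G, F, Q, O, L, C]
Visit M; enqueue N, H → queue [J, I, G, F, Q, O, L, C, N, H]
Visit J; enqueue T, S, K, B → queue [I, G, F, Q, O, L, C, N, H, T, S, K, B]
Visit I → queue [G, F, Q, O, L, C, N, H, T, S, K, B]
Visit G → queue [F, Q, O, L, C, N, H, T, S, K, B]
Visit F → queue [Q, O, L, C, N, H, T, S, K, B]
Visit Q; enqueue D → queue [O, L, C, N, H, T, S, K, B, D]
Visit O; enqueue P, A → queue [L, C, N, H, T, S, K, B, D, P, A]
Visit L → queue [C, N, H, T, S, K, B, D, P, A]
Visit C → queue [N, H, T, S, K, B, D, P, A]
Visit N → queue [H, T, S, K, B, D, P, A]
Visit H → queue [T, S, K, B, D, P, A]
Visit T → queue [S, K, B, D, P, A]
Visit S → queue [K, B, D, P, A]
Visit K → queue [B, D, P, A]
Visit B → queue [D, P, A]
Visit D → queue [P, A]
Visit P → queue [A]
Visit A → queue []

E R M J I G F Q O L C N H T S K B D P A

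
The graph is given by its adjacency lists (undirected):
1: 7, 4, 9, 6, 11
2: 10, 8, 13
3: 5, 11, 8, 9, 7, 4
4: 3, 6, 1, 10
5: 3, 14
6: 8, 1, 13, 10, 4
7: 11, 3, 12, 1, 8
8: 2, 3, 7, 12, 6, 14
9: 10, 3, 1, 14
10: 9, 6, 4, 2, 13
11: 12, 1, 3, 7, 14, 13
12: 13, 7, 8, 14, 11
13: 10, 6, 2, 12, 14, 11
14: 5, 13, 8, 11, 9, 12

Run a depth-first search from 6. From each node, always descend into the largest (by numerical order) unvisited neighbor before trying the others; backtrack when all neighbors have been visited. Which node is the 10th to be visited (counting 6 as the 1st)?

10

Visit 6
6 → 13
13 → 14
14 → 12
12 → 11
11 → 7
7 → 8
8 → 3
3 → 9
9 → 10
10 → 4
4 → 1
10 → 2
3 → 5

Visit order: 6, 13, 14, 12, 11, 7, 8, 3, 9, 10, 4, 1, 2, 5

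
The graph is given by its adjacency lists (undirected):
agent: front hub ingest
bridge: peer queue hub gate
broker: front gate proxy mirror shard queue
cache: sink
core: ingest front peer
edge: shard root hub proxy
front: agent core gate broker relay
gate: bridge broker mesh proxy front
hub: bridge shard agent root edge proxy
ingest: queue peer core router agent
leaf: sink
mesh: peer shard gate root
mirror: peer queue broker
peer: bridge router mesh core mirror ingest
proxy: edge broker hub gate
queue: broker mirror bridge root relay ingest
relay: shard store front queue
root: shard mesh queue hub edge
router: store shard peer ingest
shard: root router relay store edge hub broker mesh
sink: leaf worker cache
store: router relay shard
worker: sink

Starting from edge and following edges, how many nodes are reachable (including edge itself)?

19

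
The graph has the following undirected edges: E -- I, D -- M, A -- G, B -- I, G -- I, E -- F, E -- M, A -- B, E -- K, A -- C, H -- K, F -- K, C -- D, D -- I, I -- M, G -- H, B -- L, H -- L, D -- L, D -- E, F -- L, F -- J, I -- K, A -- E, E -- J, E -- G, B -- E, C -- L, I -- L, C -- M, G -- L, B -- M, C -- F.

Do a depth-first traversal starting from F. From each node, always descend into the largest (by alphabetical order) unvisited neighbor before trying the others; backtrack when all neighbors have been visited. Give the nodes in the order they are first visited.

F, L, I, M, E, K, H, G, A, C, D, B, J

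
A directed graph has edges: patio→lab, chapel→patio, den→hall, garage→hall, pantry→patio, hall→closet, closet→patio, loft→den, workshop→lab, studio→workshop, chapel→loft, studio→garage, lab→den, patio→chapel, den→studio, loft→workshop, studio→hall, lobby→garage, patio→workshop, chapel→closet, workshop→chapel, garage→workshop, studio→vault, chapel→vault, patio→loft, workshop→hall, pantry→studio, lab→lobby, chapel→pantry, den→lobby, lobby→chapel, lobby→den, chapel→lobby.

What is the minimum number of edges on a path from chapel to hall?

Level 0: chapel
Level 1: closet, lobby, loft, pantry, patio, vault
Level 2: den, garage, lab, studio, workshop
Level 3: hall
hall first appears at level 3.

3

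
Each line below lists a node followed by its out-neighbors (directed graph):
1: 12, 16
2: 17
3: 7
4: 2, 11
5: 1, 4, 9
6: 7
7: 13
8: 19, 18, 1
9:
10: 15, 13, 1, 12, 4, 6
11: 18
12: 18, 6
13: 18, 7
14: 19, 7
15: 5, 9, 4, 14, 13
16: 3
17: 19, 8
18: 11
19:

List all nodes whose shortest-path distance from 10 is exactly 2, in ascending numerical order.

2, 5, 7, 9, 11, 14, 16, 18

Level 0: 10
Level 1: 1, 4, 6, 12, 13, 15
Level 2: 2, 5, 7, 9, 11, 14, 16, 18
Level 3: 3, 17, 19
Level 4: 8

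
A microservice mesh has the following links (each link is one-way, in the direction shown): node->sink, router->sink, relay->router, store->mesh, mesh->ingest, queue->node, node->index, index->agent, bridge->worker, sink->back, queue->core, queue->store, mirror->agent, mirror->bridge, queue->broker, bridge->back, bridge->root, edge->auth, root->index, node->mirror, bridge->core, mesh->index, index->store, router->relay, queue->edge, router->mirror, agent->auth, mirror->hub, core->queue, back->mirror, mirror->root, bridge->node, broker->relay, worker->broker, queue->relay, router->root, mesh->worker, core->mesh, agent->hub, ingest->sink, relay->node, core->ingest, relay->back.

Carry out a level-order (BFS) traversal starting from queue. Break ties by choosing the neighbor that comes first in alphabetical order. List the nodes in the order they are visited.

queue → broker → core → edge → node → relay → store → ingest → mesh → auth → index → mirror → sink → back → router → worker → agent → bridge → hub → root

Visit queue; enqueue broker, core, edge, node, relay, store → queue [broker, core, edge, node, relay, store]
Visit broker → queue [core, edge, node, relay, store]
Visit core; enqueue ingest, mesh → queue [edge, node, relay, store, ingest, mesh]
Visit edge; enqueue auth → queue [node, relay, store, ingest, mesh, auth]
Visit node; enqueue index, mirror, sink → queue [relay, store, ingest, mesh, auth, index, mirror, sink]
Visit relay; enqueue back, router → queue [store, ingest, mesh, auth, index, mirror, sink, back, router]
Visit store → queue [ingest, mesh, auth, index, mirror, sink, back, router]
Visit ingest → queue [mesh, auth, index, mirror, sink, back, router]
Visit mesh; enqueue worker → queue [auth, index, mirror, sink, back, router, worker]
Visit auth → queue [index, mirror, sink, back, router, worker]
Visit index; enqueue agent → queue [mirror, sink, back, router, worker, agent]
Visit mirror; enqueue bridge, hub, root → queue [sink, back, router, worker, agent, bridge, hub, root]
Visit sink → queue [back, router, worker, agent, bridge, hub, root]
Visit back → queue [router, worker, agent, bridge, hub, root]
Visit router → queue [worker, agent, bridge, hub, root]
Visit worker → queue [agent, bridge, hub, root]
Visit agent → queue [bridge, hub, root]
Visit bridge → queue [hub, root]
Visit hub → queue [root]
Visit root → queue []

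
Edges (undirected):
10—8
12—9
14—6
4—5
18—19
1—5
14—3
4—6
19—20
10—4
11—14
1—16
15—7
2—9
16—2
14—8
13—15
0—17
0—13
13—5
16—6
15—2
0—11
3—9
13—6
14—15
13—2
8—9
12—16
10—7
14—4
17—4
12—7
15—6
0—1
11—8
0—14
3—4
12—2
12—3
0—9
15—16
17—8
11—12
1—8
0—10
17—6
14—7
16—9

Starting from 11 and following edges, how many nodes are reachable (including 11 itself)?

18

BFS from 11 visits: 11, 0, 8, 12, 14, 1, 9, 10, 13, 17, 2, 3, 7, 16, 4, 6, 15, 5
Reachable nodes: 18 of 21 total.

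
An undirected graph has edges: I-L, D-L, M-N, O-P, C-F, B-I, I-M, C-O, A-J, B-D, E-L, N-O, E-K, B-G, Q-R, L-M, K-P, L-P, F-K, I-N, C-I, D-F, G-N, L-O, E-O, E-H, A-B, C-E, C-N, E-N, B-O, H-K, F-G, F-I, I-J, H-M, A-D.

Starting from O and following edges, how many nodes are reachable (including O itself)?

BFS from O visits: O, B, C, E, L, N, P, A, D, G, I, F, H, K, M, J
Reachable nodes: 16 of 18 total.

16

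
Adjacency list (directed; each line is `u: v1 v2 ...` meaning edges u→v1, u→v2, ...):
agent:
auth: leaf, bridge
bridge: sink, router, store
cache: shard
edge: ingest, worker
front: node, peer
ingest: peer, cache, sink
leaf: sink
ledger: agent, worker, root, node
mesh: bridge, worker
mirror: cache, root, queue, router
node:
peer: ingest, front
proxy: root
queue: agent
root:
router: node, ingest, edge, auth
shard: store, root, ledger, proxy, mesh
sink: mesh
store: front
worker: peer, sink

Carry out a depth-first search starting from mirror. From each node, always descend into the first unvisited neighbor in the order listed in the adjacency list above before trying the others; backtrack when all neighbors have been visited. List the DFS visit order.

mirror cache shard store front node peer ingest sink mesh bridge router edge worker auth leaf root ledger agent proxy queue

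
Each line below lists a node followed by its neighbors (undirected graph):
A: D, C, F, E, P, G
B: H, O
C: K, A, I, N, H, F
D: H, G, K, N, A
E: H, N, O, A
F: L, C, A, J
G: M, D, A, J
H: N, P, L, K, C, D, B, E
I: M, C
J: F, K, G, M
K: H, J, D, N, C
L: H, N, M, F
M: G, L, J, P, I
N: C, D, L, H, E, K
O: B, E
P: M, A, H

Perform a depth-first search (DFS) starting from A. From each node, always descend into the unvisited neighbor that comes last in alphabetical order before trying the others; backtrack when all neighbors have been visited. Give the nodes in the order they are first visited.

Visit A
A → P
P → M
M → L
L → N
N → K
K → J
J → G
G → D
D → H
H → E
E → O
O → B
H → C
C → I
C → F

A -> P -> M -> L -> N -> K -> J -> G -> D -> H -> E -> O -> B -> C -> I -> F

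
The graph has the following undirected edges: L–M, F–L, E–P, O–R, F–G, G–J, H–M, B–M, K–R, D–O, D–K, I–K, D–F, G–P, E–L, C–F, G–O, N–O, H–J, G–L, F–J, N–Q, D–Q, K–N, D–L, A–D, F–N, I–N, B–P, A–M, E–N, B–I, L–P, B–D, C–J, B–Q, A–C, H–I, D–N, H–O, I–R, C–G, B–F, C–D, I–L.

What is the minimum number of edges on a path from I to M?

Level 0: I
Level 1: B, H, K, L, N, R
Level 2: D, E, F, G, J, M, O, P, Q
Level 3: A, C
M first appears at level 2.

2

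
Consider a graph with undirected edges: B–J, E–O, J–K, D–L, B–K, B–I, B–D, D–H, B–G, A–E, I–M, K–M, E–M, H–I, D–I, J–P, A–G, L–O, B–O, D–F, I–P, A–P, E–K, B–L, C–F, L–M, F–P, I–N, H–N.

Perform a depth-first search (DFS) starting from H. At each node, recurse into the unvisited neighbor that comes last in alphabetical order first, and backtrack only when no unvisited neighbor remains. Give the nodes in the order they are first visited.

Visit H
H → N
N → I
I → P
P → J
J → K
K → M
M → L
L → O
O → E
E → A
A → G
G → B
B → D
D → F
F → C

H N I P J K M L O E A G B D F C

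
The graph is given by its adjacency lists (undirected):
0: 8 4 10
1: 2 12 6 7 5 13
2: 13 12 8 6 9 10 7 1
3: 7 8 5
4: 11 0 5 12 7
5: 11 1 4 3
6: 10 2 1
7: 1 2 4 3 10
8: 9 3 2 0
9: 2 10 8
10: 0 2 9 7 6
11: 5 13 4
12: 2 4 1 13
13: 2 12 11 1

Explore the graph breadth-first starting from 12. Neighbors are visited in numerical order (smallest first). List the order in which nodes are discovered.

Visit 12; enqueue 1, 2, 4, 13 → queue [1, 2, 4, 13]
Visit 1; enqueue 5, 6, 7 → queue [2, 4, 13, 5, 6, 7]
Visit 2; enqueue 8, 9, 10 → queue [4, 13, 5, 6, 7, 8, 9, 10]
Visit 4; enqueue 0, 11 → queue [13, 5, 6, 7, 8, 9, 10, 0, 11]
Visit 13 → queue [5, 6, 7, 8, 9, 10, 0, 11]
Visit 5; enqueue 3 → queue [6, 7, 8, 9, 10, 0, 11, 3]
Visit 6 → queue [7, 8, 9, 10, 0, 11, 3]
Visit 7 → queue [8, 9, 10, 0, 11, 3]
Visit 8 → queue [9, 10, 0, 11, 3]
Visit 9 → queue [10, 0, 11, 3]
Visit 10 → queue [0, 11, 3]
Visit 0 → queue [11, 3]
Visit 11 → queue [3]
Visit 3 → queue []

12 → 1 → 2 → 4 → 13 → 5 → 6 → 7 → 8 → 9 → 10 → 0 → 11 → 3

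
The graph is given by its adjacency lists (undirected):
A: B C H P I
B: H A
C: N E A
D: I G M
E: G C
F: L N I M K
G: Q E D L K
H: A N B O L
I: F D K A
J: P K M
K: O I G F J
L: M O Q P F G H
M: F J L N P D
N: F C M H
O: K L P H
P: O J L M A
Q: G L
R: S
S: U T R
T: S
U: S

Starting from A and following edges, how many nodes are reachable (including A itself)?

17

BFS from A visits: A, B, C, H, P, I, N, E, O, L, J, M, F, D, K, G, Q
Reachable nodes: 17 of 21 total.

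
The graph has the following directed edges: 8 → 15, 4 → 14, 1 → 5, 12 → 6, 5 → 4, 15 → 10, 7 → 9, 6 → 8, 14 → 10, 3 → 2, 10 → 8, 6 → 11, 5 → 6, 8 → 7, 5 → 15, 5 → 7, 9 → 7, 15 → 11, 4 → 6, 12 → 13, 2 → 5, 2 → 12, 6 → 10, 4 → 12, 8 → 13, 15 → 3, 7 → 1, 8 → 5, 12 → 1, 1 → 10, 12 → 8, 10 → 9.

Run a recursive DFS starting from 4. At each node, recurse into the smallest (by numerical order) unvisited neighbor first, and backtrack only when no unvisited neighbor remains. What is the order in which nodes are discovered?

Visit 4
4 → 6
6 → 8
8 → 5
5 → 7
7 → 1
1 → 10
10 → 9
5 → 15
15 → 3
3 → 2
2 → 12
12 → 13
15 → 11
4 → 14

4, 6, 8, 5, 7, 1, 10, 9, 15, 3, 2, 12, 13, 11, 14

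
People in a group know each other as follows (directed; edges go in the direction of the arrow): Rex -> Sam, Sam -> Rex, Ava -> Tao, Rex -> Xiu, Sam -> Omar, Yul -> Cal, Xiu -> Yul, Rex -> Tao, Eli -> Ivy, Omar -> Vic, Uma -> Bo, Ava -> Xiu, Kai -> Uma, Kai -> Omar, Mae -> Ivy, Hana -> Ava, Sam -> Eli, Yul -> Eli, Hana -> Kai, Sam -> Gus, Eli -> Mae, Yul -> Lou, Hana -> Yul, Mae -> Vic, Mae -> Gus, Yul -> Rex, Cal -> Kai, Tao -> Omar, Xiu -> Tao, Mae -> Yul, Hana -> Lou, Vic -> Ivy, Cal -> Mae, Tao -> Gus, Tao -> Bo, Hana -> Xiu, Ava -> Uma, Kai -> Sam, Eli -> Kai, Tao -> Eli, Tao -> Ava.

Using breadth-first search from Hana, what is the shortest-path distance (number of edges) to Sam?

2

Level 0: Hana
Level 1: Ava, Kai, Lou, Xiu, Yul
Level 2: Cal, Eli, Omar, Rex, Sam, Tao, Uma
Level 3: Bo, Gus, Ivy, Mae, Vic
Sam first appears at level 2.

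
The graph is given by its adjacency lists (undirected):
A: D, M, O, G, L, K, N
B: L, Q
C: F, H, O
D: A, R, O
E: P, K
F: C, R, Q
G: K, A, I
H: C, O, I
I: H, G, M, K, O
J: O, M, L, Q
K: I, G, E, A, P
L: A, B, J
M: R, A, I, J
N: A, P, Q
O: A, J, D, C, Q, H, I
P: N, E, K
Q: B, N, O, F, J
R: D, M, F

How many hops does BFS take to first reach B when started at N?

Level 0: N
Level 1: A, P, Q
Level 2: B, D, E, F, G, J, K, L, M, O
Level 3: C, H, I, R
B first appears at level 2.

2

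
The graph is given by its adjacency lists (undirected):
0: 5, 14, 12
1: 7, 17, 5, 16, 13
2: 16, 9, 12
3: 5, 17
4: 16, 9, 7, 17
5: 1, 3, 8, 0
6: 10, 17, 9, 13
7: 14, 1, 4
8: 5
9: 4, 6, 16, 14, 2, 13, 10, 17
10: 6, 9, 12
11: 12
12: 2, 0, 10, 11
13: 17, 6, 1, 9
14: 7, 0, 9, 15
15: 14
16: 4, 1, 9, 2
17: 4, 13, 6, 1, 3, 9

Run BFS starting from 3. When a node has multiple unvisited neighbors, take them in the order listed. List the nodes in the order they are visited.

3, 5, 17, 1, 8, 0, 4, 13, 6, 9, 7, 16, 14, 12, 10, 2, 15, 11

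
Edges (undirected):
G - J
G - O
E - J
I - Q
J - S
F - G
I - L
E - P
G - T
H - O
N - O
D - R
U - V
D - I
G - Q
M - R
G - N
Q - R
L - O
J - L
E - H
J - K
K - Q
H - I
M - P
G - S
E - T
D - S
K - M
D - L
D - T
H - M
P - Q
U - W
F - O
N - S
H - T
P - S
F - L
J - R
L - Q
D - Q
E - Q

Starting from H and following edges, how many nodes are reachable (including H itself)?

17

BFS from H visits: H, E, I, M, O, T, J, P, Q, D, L, K, R, F, G, N, S
Reachable nodes: 17 of 20 total.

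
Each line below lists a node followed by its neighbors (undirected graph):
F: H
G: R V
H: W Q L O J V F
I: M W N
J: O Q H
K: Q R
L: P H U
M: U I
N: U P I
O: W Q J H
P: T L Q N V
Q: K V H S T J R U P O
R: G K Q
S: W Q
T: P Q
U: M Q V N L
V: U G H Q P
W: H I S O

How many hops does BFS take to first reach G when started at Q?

Level 0: Q
Level 1: H, J, K, O, P, R, S, T, U, V
Level 2: F, G, L, M, N, W
Level 3: I
G first appears at level 2.

2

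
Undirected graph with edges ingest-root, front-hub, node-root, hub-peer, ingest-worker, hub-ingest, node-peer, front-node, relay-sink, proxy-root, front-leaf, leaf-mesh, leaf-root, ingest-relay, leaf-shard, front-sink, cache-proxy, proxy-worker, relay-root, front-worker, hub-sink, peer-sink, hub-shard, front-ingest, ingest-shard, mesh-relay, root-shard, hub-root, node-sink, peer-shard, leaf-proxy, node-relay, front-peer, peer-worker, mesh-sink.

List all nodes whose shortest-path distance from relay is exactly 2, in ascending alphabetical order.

front, hub, leaf, peer, proxy, shard, worker

Level 0: relay
Level 1: ingest, mesh, node, root, sink
Level 2: front, hub, leaf, peer, proxy, shard, worker
Level 3: cache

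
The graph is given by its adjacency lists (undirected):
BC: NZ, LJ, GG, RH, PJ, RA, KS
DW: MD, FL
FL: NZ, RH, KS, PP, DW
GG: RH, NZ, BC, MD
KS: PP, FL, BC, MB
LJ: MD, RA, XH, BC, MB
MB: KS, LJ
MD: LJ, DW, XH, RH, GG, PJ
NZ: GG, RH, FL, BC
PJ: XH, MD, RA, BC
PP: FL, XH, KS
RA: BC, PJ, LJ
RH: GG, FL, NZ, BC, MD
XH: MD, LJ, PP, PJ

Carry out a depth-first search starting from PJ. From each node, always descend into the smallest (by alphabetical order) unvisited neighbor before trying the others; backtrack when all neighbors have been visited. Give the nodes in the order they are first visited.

PJ, BC, GG, MD, DW, FL, KS, MB, LJ, RA, XH, PP, NZ, RH

Visit PJ
PJ → BC
BC → GG
GG → MD
MD → DW
DW → FL
FL → KS
KS → MB
MB → LJ
LJ → RA
LJ → XH
XH → PP
FL → NZ
NZ → RH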